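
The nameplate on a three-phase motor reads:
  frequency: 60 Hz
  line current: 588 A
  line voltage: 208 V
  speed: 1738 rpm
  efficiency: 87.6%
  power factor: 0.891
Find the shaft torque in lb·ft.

670 lb·ft

P_in = √3·V·I·cosφ = 1.732 × 208 × 588 × 0.891 = 188741 W
P_out = η·P_in = 0.876 × 188741 = 165337 W
n = 1738 rpm
ω = 2π×1738/60 = 182 rad/s
τ = P_out/ω = 165337/182 = 908.4 N·m
In lb·ft: 908.4/1.356 = 670 lb·ft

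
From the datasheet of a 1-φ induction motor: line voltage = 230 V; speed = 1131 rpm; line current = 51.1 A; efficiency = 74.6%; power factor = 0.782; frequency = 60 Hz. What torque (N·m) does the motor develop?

P_in = V·I·cosφ = 230 × 51.1 × 0.782 = 9191 W
P_out = η·P_in = 0.746 × 9191 = 6856 W
n = 1131 rpm
ω = 2π×1131/60 = 118.4 rad/s
τ = P_out/ω = 6856/118.4 = 57.9 N·m

57.9 N·m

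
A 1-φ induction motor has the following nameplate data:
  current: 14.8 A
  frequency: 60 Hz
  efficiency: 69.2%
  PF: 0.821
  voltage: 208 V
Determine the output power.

P_in = V·I·cosφ = 208 × 14.8 × 0.821 = 2527 W
P_out = η·P_in = 0.692 × 2527 = 1749 W

1.75 kW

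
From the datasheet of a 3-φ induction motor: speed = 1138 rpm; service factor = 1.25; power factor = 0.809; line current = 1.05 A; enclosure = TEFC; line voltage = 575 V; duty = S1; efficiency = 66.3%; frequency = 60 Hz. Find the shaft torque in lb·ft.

P_in = √3·V·I·cosφ = 1.732 × 575 × 1.05 × 0.809 = 846 W
P_out = η·P_in = 0.663 × 846 = 561 W
n = 1138 rpm
ω = 2π×1138/60 = 119.2 rad/s
τ = P_out/ω = 561/119.2 = 4.706 N·m
In lb·ft: 4.706/1.356 = 3.47 lb·ft

3.47 lb·ft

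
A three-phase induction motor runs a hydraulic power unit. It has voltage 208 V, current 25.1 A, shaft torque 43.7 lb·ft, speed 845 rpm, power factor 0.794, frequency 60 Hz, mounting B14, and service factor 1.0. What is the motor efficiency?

73.0 %

τ = 43.7 lb·ft × 1.356 = 59.26 N·m
ω = 2π × 845/60 = 88.49 rad/s; P_out = τω = 59.26 × 88.49 = 5244 W
P_in = √3·V_L·I_L·cosφ = 1.732 × 208 × 25.1 × 0.794 = 7180 W
η = P_out / P_in = 5244 / 7180 = 0.730 = 73.0%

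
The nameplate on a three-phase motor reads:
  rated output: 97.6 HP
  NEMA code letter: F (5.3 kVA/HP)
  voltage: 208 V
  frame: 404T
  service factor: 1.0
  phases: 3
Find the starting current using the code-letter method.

S_LR = 5.3 × 97.6 = 517.28 kVA
I_LR = S_LR/(√3·V_L) = 517280/(1.732×208) = 1440 A

1440 A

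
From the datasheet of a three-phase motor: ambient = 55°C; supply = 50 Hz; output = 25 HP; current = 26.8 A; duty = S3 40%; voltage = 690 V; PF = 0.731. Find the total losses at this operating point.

4.76 kW

P_in = √3·V·I·cosφ = 1.732×690×26.8×0.731 = 23413 W
P_out = 25×746 = 18650 W
Losses = P_in − P_out = 23413 − 18650 = 4763 W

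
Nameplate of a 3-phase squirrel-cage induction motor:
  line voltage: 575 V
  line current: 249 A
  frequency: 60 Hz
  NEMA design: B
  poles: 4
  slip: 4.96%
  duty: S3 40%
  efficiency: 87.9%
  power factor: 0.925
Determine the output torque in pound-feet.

P_in = √3·V·I·cosφ = 1.732 × 575 × 249 × 0.925 = 229381 W
P_out = η·P_in = 0.879 × 229381 = 201626 W
n_s = 120×60/4 = 1800 rpm; n = 1800×(1−0.0496) = 1711 rpm
ω = 2π×1711/60 = 179.2 rad/s
τ = P_out/ω = 201626/179.2 = 1125 N·m
In lb·ft: 1125/1.356 = 830 lb·ft

830 lb·ft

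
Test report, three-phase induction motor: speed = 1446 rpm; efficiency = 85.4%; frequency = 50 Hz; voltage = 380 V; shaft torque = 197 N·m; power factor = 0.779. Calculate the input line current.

68.1 A

ω = 2π×1446/60 = 151.4 rad/s; P_out = τω = 197 × 151.4 = 29826 W
P_in = P_out / η = 29826 / 0.854 = 34925 W
I_L = P_in / (√3·V_L·cosφ) = 34925 / (1.732 × 380 × 0.779) = 68.1 A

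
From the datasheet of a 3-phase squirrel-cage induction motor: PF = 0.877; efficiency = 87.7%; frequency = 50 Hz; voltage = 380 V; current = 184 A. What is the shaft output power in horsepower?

P_in = √3·V·I·cosφ = 1.732 × 380 × 184 × 0.877 = 106206 W
P_out = η·P_in = 0.877 × 106206 = 93143 W
= 93143/746 = 125 HP

125 HP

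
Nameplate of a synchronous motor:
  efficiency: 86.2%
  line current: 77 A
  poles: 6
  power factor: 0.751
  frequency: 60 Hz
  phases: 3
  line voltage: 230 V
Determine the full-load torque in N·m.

158 N·m

P_in = √3·V·I·cosφ = 1.732 × 230 × 77 × 0.751 = 23036 W
P_out = η·P_in = 0.862 × 23036 = 19857 W
n = n_s = 120×60/6 = 1200 rpm (synchronous)
ω = 2π×1200/60 = 125.7 rad/s
τ = P_out/ω = 19857/125.7 = 158 N·m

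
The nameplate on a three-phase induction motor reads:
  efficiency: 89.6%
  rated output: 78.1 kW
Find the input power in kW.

P_out = 78100 W
P_in = P_out/η = 78100/0.896 = 87165 W = 87.2 kW

87.2 kW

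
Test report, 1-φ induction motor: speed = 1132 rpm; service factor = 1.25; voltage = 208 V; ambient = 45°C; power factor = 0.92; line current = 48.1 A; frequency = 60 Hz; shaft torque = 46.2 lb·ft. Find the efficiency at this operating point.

80.7 %

τ = 46.2 lb·ft × 1.356 = 62.65 N·m
ω = 2π × 1132/60 = 118.5 rad/s; P_out = τω = 62.65 × 118.5 = 7424 W
P_in = V·I·cosφ = 208 × 48.1 × 0.92 = 9204 W
η = P_out / P_in = 7424 / 9204 = 0.807 = 80.7%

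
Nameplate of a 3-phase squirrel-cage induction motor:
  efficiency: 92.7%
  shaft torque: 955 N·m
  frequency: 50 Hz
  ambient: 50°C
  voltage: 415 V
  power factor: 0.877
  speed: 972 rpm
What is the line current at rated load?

166 A

ω = 2π×972/60 = 101.8 rad/s; P_out = τω = 955 × 101.8 = 97219 W
P_in = P_out / η = 97219 / 0.927 = 104875 W
I_L = P_in / (√3·V_L·cosφ) = 104875 / (1.732 × 415 × 0.877) = 166 A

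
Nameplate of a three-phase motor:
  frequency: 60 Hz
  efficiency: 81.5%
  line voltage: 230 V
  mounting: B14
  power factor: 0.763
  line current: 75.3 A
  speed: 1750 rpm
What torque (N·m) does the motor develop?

P_in = √3·V·I·cosφ = 1.732 × 230 × 75.3 × 0.763 = 22887 W
P_out = η·P_in = 0.815 × 22887 = 18653 W
n = 1750 rpm
ω = 2π×1750/60 = 183.3 rad/s
τ = P_out/ω = 18653/183.3 = 102 N·m

102 N·m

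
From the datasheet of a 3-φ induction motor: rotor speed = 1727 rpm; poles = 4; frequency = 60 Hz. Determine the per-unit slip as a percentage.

n_s = 120f/p = 120×60/4 = 1800 rpm
s = (n_s − n)/n_s = (1800 − 1727)/1800 = 0.0406

4.06 %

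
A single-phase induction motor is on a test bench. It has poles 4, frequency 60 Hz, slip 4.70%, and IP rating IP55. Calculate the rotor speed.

n_s = 120f/p = 120×60/4 = 1800 rpm
n = n_s(1 − s) = 1800 × (1 − 0.047) = 1715 rpm

1715 rpm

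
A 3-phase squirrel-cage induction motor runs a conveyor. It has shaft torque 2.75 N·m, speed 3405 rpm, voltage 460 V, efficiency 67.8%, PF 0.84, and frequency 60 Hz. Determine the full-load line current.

ω = 2π×3405/60 = 356.6 rad/s; P_out = τω = 2.75 × 356.6 = 981 W
P_in = P_out / η = 981 / 0.678 = 1447 W
I_L = P_in / (√3·V_L·cosφ) = 1447 / (1.732 × 460 × 0.84) = 2.16 A

2.16 A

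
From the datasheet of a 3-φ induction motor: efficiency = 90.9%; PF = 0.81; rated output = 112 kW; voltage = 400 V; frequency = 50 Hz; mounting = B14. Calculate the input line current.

220 A

P_out = 112 kW = 112000 W
P_in = P_out / η = 112000 / 0.909 = 123212 W
I_L = P_in / (√3·V_L·cosφ) = 123212 / (1.732 × 400 × 0.81) = 220 A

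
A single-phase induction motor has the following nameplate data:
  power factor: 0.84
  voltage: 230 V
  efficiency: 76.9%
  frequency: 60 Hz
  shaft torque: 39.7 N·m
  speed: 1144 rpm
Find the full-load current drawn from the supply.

32 A

ω = 2π×1144/60 = 119.8 rad/s; P_out = τω = 39.7 × 119.8 = 4756 W
P_in = P_out / η = 4756 / 0.769 = 6185 W
I = P_in / (V·cosφ) = 6185 / (230 × 0.84) = 32 A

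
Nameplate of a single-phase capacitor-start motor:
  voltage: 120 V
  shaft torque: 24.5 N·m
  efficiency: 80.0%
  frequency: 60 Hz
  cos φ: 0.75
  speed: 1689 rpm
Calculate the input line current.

ω = 2π×1689/60 = 176.9 rad/s; P_out = τω = 24.5 × 176.9 = 4334 W
P_in = P_out / η = 4334 / 0.800 = 5418 W
I = P_in / (V·cosφ) = 5418 / (120 × 0.75) = 60.2 A

60.2 A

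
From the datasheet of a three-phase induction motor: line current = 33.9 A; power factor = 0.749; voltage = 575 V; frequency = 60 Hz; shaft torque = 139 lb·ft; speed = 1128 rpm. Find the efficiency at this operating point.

88.0 %

τ = 139 lb·ft × 1.356 = 188.5 N·m
ω = 2π × 1128/60 = 118.1 rad/s; P_out = τω = 188.5 × 118.1 = 22262 W
P_in = √3·V_L·I_L·cosφ = 1.732 × 575 × 33.9 × 0.749 = 25287 W
η = P_out / P_in = 22262 / 25287 = 0.880 = 88.0%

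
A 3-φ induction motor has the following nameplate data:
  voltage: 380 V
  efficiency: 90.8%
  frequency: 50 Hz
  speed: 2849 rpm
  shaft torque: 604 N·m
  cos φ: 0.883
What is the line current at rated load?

341 A

ω = 2π×2849/60 = 298.3 rad/s; P_out = τω = 604 × 298.3 = 180173 W
P_in = P_out / η = 180173 / 0.908 = 198428 W
I_L = P_in / (√3·V_L·cosφ) = 198428 / (1.732 × 380 × 0.883) = 341 A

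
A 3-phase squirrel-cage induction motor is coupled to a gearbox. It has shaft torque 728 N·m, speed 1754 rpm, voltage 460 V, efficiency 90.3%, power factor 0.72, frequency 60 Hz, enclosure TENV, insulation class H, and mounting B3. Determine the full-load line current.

258 A

ω = 2π×1754/60 = 183.7 rad/s; P_out = τω = 728 × 183.7 = 133734 W
P_in = P_out / η = 133734 / 0.903 = 148100 W
I_L = P_in / (√3·V_L·cosφ) = 148100 / (1.732 × 460 × 0.72) = 258 A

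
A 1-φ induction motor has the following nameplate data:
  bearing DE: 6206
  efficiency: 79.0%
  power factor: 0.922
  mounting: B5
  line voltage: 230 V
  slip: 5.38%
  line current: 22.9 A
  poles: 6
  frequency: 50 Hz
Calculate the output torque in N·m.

38.7 N·m

P_in = V·I·cosφ = 230 × 22.9 × 0.922 = 4856 W
P_out = η·P_in = 0.79 × 4856 = 3836 W
n_s = 120×50/6 = 1000 rpm; n = 1000×(1−0.0538) = 946 rpm
ω = 2π×946/60 = 99.06 rad/s
τ = P_out/ω = 3836/99.06 = 38.7 N·m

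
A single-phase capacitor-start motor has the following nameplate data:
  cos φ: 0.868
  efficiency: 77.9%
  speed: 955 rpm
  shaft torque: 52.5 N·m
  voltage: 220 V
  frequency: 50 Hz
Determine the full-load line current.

35.3 A

ω = 2π×955/60 = 100 rad/s; P_out = τω = 52.5 × 100 = 5250 W
P_in = P_out / η = 5250 / 0.779 = 6739 W
I = P_in / (V·cosφ) = 6739 / (220 × 0.868) = 35.3 A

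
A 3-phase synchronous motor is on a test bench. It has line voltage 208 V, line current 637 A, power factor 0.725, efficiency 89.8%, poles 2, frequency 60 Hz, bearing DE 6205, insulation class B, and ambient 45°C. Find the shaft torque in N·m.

P_in = √3·V·I·cosφ = 1.732 × 208 × 637 × 0.725 = 166375 W
P_out = η·P_in = 0.898 × 166375 = 149405 W
n = n_s = 120×60/2 = 3600 rpm (synchronous)
ω = 2π×3600/60 = 377 rad/s
τ = P_out/ω = 149405/377 = 396 N·m

396 N·m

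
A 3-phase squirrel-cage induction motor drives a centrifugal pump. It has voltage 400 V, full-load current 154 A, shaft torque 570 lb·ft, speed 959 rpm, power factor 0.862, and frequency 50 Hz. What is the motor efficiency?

τ = 570 lb·ft × 1.356 = 772.9 N·m
ω = 2π × 959/60 = 100.4 rad/s; P_out = τω = 772.9 × 100.4 = 77599 W
P_in = √3·V_L·I_L·cosφ = 1.732 × 400 × 154 × 0.862 = 91968 W
η = P_out / P_in = 77599 / 91968 = 0.844 = 84.4%

84.4 %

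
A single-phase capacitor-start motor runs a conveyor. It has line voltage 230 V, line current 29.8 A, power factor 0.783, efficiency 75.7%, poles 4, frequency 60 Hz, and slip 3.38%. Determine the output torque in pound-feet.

P_in = V·I·cosφ = 230 × 29.8 × 0.783 = 5367 W
P_out = η·P_in = 0.757 × 5367 = 4063 W
n_s = 120×60/4 = 1800 rpm; n = 1800×(1−0.0338) = 1739 rpm
ω = 2π×1739/60 = 182.1 rad/s
τ = P_out/ω = 4063/182.1 = 22.31 N·m
In lb·ft: 22.31/1.356 = 16.5 lb·ft

16.5 lb·ft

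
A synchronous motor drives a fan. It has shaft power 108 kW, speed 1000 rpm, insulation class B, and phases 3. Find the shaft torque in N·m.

1030 N·m

ω = 2π × 1000/60 = 104.7 rad/s
τ = P/ω = 108000/104.7 = 1030 N·m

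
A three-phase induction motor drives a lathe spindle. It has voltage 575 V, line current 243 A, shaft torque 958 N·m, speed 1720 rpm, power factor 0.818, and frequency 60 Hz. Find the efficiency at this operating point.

87.2 %

ω = 2π × 1720/60 = 180.1 rad/s; P_out = τω = 958 × 180.1 = 172536 W
P_in = √3·V_L·I_L·cosφ = 1.732 × 575 × 243 × 0.818 = 197959 W
η = P_out / P_in = 172536 / 197959 = 0.872 = 87.2%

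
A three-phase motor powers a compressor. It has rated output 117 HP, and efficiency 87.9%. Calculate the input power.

P_out = 117 × 746 = 87282 W
P_in = P_out/η = 87282/0.879 = 99297 W = 99.3 kW

99.3 kW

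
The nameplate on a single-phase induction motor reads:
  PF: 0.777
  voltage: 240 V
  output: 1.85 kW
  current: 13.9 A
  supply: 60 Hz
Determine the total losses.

P_in = V·I·cosφ = 240×13.9×0.777 = 2592 W
P_out = 1850 W
Losses = P_in − P_out = 2592 − 1850 = 742 W

742 W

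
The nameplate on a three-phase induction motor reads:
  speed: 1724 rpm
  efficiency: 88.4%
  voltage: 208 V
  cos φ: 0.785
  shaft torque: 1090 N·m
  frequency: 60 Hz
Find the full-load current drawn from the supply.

ω = 2π×1724/60 = 180.5 rad/s; P_out = τω = 1090 × 180.5 = 196745 W
P_in = P_out / η = 196745 / 0.884 = 222562 W
I_L = P_in / (√3·V_L·cosφ) = 222562 / (1.732 × 208 × 0.785) = 787 A

787 A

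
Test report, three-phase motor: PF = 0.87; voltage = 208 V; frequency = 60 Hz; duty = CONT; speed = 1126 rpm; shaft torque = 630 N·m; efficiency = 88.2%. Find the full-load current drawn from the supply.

ω = 2π×1126/60 = 117.9 rad/s; P_out = τω = 630 × 117.9 = 74277 W
P_in = P_out / η = 74277 / 0.882 = 84214 W
I_L = P_in / (√3·V_L·cosφ) = 84214 / (1.732 × 208 × 0.87) = 269 A

269 A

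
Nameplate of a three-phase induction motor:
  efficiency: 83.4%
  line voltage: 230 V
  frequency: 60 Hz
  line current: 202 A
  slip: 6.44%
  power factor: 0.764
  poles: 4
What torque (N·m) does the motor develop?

P_in = √3·V·I·cosφ = 1.732 × 230 × 202 × 0.764 = 61478 W
P_out = η·P_in = 0.834 × 61478 = 51273 W
n_s = 120×60/4 = 1800 rpm; n = 1800×(1−0.0644) = 1684 rpm
ω = 2π×1684/60 = 176.3 rad/s
τ = P_out/ω = 51273/176.3 = 291 N·m

291 N·m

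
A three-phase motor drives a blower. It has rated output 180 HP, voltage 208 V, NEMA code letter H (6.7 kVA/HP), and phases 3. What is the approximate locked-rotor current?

S_LR = 6.7 × 180 = 1206 kVA
I_LR = S_LR/(√3·V_L) = 1206000/(1.732×208) = 3350 A

3350 A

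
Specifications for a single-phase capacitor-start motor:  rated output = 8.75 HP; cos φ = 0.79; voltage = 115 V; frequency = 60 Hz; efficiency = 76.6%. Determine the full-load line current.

93.8 A

P_out = 8.75 × 746 = 6528 W
P_in = P_out / η = 6528 / 0.766 = 8522 W
I = P_in / (V·cosφ) = 8522 / (115 × 0.79) = 93.8 A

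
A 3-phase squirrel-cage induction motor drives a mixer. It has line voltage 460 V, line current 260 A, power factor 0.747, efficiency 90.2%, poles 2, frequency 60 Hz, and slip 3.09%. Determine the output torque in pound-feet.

282 lb·ft

P_in = √3·V·I·cosφ = 1.732 × 460 × 260 × 0.747 = 154739 W
P_out = η·P_in = 0.902 × 154739 = 139575 W
n_s = 120×60/2 = 3600 rpm; n = 3600×(1−0.0309) = 3489 rpm
ω = 2π×3489/60 = 365.4 rad/s
τ = P_out/ω = 139575/365.4 = 382 N·m
In lb·ft: 382/1.356 = 282 lb·ft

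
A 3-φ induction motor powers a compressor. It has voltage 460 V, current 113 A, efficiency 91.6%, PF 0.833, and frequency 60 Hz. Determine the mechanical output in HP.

P_in = √3·V·I·cosφ = 1.732 × 460 × 113 × 0.833 = 74994 W
P_out = η·P_in = 0.916 × 74994 = 68695 W
= 68695/746 = 92.1 HP

92.1 HP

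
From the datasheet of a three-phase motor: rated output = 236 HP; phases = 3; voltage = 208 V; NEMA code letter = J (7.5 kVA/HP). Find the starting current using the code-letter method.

S_LR = 7.5 × 236 = 1770 kVA
I_LR = S_LR/(√3·V_L) = 1770000/(1.732×208) = 4910 A

4910 A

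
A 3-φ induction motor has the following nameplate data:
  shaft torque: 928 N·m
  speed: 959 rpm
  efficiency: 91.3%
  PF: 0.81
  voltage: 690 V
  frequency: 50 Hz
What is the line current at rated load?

105 A

ω = 2π×959/60 = 100.4 rad/s; P_out = τω = 928 × 100.4 = 93171 W
P_in = P_out / η = 93171 / 0.913 = 102049 W
I_L = P_in / (√3·V_L·cosφ) = 102049 / (1.732 × 690 × 0.81) = 105 A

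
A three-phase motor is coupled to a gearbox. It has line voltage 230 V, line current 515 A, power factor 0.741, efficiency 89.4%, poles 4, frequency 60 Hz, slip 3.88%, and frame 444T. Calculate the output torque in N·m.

750 N·m

P_in = √3·V·I·cosφ = 1.732 × 230 × 515 × 0.741 = 152020 W
P_out = η·P_in = 0.894 × 152020 = 135906 W
n_s = 120×60/4 = 1800 rpm; n = 1800×(1−0.0388) = 1730 rpm
ω = 2π×1730/60 = 181.2 rad/s
τ = P_out/ω = 135906/181.2 = 750 N·m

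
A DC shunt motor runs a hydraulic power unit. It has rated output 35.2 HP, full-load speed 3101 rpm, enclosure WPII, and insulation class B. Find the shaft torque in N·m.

P_out = 35.2 × 746 = 26259 W
ω = 2π × 3101/60 = 324.7 rad/s
τ = P_out/ω = 26259/324.7 = 80.9 N·m

80.9 N·m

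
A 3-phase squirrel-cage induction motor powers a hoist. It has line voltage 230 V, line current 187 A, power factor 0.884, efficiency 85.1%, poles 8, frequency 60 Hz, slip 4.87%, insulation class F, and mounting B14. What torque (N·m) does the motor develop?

625 N·m

P_in = √3·V·I·cosφ = 1.732 × 230 × 187 × 0.884 = 65852 W
P_out = η·P_in = 0.851 × 65852 = 56040 W
n_s = 120×60/8 = 900 rpm; n = 900×(1−0.0487) = 856 rpm
ω = 2π×856/60 = 89.64 rad/s
τ = P_out/ω = 56040/89.64 = 625 N·m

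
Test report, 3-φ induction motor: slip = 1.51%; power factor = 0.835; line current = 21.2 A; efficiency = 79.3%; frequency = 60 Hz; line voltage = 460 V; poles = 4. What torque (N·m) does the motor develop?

P_in = √3·V·I·cosφ = 1.732 × 460 × 21.2 × 0.835 = 14104 W
P_out = η·P_in = 0.793 × 14104 = 11184 W
n_s = 120×60/4 = 1800 rpm; n = 1800×(1−0.0151) = 1773 rpm
ω = 2π×1773/60 = 185.7 rad/s
τ = P_out/ω = 11184/185.7 = 60.2 N·m

60.2 N·m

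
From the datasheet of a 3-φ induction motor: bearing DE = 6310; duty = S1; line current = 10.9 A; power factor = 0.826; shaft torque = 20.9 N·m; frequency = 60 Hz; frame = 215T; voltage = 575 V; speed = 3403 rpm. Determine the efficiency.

83.1 %

ω = 2π × 3403/60 = 356.4 rad/s; P_out = τω = 20.9 × 356.4 = 7449 W
P_in = √3·V_L·I_L·cosφ = 1.732 × 575 × 10.9 × 0.826 = 8966 W
η = P_out / P_in = 7449 / 8966 = 0.831 = 83.1%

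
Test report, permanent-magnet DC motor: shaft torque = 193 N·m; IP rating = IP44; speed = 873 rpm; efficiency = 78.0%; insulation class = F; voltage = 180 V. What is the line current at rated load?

126 A

ω = 2π×873/60 = 91.42 rad/s; P_out = τω = 193 × 91.42 = 17644 W
P_in = P_out / η = 17644 / 0.780 = 22621 W
I = P_in / V = 22621 / 180 = 126 A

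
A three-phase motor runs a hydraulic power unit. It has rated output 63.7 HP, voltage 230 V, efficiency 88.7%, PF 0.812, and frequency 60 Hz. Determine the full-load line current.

P_out = 63.7 × 746 = 47520 W
P_in = P_out / η = 47520 / 0.887 = 53574 W
I_L = P_in / (√3·V_L·cosφ) = 53574 / (1.732 × 230 × 0.812) = 166 A

166 A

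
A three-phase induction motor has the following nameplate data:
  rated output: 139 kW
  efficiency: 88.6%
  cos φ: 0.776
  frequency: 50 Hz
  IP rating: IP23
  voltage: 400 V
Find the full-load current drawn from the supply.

P_out = 139 kW = 139000 W
P_in = P_out / η = 139000 / 0.886 = 156885 W
I_L = P_in / (√3·V_L·cosφ) = 156885 / (1.732 × 400 × 0.776) = 292 A

292 A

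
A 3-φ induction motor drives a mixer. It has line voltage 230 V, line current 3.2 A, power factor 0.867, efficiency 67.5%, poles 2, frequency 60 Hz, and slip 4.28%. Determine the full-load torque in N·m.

2.07 N·m

P_in = √3·V·I·cosφ = 1.732 × 230 × 3.2 × 0.867 = 1105 W
P_out = η·P_in = 0.675 × 1105 = 746 W
n_s = 120×60/2 = 3600 rpm; n = 3600×(1−0.0428) = 3446 rpm
ω = 2π×3446/60 = 360.9 rad/s
τ = P_out/ω = 746/360.9 = 2.07 N·m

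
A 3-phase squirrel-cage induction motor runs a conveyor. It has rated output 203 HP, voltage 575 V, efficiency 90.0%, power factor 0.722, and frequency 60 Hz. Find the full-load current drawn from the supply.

234 A

P_out = 203 × 746 = 151438 W
P_in = P_out / η = 151438 / 0.900 = 168264 W
I_L = P_in / (√3·V_L·cosφ) = 168264 / (1.732 × 575 × 0.722) = 234 A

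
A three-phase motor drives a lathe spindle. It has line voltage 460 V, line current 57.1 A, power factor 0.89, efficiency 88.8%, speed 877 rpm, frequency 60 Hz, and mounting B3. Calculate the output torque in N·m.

P_in = √3·V·I·cosφ = 1.732 × 460 × 57.1 × 0.89 = 40489 W
P_out = η·P_in = 0.888 × 40489 = 35954 W
n = 877 rpm
ω = 2π×877/60 = 91.84 rad/s
τ = P_out/ω = 35954/91.84 = 391 N·m

391 N·m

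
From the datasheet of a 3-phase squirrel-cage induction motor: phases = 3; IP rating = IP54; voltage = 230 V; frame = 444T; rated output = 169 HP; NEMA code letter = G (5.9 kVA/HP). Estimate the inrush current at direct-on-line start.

2500 A

S_LR = 5.9 × 169 = 997.1 kVA
I_LR = S_LR/(√3·V_L) = 997100/(1.732×230) = 2500 A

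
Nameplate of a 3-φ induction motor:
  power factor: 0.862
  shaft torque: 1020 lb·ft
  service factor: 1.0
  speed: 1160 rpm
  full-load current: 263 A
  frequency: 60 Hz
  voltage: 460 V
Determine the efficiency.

τ = 1020 lb·ft × 1.356 = 1383 N·m
ω = 2π × 1160/60 = 121.5 rad/s; P_out = τω = 1383 × 121.5 = 168035 W
P_in = √3·V_L·I_L·cosφ = 1.732 × 460 × 263 × 0.862 = 180621 W
η = P_out / P_in = 168035 / 180621 = 0.930 = 93.0%

93.0 %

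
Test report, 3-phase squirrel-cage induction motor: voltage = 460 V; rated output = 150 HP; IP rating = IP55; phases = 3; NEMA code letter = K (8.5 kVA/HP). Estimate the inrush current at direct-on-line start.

S_LR = 8.5 × 150 = 1275 kVA
I_LR = S_LR/(√3·V_L) = 1275000/(1.732×460) = 1600 A

1600 A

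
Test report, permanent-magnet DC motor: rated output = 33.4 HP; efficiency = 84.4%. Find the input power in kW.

29.5 kW

P_out = 33.4 × 746 = 24916 W
P_in = P_out/η = 24916/0.844 = 29521 W = 29.5 kW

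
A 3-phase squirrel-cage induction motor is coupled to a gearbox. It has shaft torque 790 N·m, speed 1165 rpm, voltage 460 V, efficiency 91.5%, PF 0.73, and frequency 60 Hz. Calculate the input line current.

ω = 2π×1165/60 = 122 rad/s; P_out = τω = 790 × 122 = 96380 W
P_in = P_out / η = 96380 / 0.915 = 105333 W
I_L = P_in / (√3·V_L·cosφ) = 105333 / (1.732 × 460 × 0.73) = 181 A

181 A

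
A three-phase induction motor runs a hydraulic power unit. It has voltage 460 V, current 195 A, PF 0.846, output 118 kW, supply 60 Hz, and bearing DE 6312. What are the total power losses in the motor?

P_in = √3·V·I·cosφ = 1.732×460×195×0.846 = 131435 W
P_out = 118000 W
Losses = P_in − P_out = 131435 − 118000 = 13435 W

13400 W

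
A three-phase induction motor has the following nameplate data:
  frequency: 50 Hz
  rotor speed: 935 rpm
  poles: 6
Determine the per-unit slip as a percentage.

n_s = 120f/p = 120×50/6 = 1000 rpm
s = (n_s − n)/n_s = (1000 − 935)/1000 = 0.0650

6.50 %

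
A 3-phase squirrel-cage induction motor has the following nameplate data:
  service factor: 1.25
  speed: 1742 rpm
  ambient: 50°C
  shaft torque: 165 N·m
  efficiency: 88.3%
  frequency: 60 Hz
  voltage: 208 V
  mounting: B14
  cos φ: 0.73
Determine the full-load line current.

ω = 2π×1742/60 = 182.4 rad/s; P_out = τω = 165 × 182.4 = 30096 W
P_in = P_out / η = 30096 / 0.883 = 34084 W
I_L = P_in / (√3·V_L·cosφ) = 34084 / (1.732 × 208 × 0.73) = 130 A

130 A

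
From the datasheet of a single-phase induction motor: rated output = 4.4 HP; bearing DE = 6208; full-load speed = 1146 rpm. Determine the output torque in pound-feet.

20.2 lb·ft

P_out = 4.4 × 746 = 3282 W
ω = 2π × 1146/60 = 120 rad/s
τ = P_out/ω = 3282/120 = 27.35 N·m
In lb·ft: 27.35/1.356 = 20.2 lb·ft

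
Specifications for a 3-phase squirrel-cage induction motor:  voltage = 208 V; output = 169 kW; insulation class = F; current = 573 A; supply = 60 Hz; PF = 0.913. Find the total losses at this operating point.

19500 W

P_in = √3·V·I·cosφ = 1.732×208×573×0.913 = 188468 W
P_out = 169000 W
Losses = P_in − P_out = 188468 − 169000 = 19468 W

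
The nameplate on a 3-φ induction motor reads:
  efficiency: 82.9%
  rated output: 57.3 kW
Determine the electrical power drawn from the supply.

P_out = 57300 W
P_in = P_out/η = 57300/0.829 = 69119 W = 69.1 kW

69.1 kW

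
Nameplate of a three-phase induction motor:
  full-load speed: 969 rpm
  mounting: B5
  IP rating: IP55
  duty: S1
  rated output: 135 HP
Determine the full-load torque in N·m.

992 N·m

P_out = 135 × 746 = 100710 W
ω = 2π × 969/60 = 101.5 rad/s
τ = P_out/ω = 100710/101.5 = 992 N·m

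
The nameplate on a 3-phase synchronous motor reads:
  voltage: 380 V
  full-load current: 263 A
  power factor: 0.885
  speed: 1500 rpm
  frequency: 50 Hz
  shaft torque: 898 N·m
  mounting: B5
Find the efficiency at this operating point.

ω = 2π × 1500/60 = 157.1 rad/s; P_out = τω = 898 × 157.1 = 141076 W
P_in = √3·V_L·I_L·cosφ = 1.732 × 380 × 263 × 0.885 = 153190 W
η = P_out / P_in = 141076 / 153190 = 0.921 = 92.1%

92.1 %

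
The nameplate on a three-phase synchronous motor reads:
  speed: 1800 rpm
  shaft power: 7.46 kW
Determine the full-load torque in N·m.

ω = 2π × 1800/60 = 188.5 rad/s
τ = P/ω = 7460/188.5 = 39.6 N·m

39.6 N·m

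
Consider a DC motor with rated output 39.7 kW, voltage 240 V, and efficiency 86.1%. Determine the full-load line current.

192 A

P_out = 39.7 kW = 39700 W
P_in = P_out / η = 39700 / 0.861 = 46109 W
I = P_in / V = 46109 / 240 = 192 A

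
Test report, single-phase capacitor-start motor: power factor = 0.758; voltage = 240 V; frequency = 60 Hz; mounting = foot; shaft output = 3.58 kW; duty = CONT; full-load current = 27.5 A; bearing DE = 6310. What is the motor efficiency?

71.6 %

P_out = 3.58 kW = 3580 W
P_in = V·I·cosφ = 240 × 27.5 × 0.758 = 5003 W
η = P_out / P_in = 3580 / 5003 = 0.716 = 71.6%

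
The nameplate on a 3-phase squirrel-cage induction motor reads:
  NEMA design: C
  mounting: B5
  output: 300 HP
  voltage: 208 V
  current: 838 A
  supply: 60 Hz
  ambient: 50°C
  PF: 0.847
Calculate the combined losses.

P_in = √3·V·I·cosφ = 1.732×208×838×0.847 = 255705 W
P_out = 300×746 = 223800 W
Losses = P_in − P_out = 255705 − 223800 = 31905 W

31900 W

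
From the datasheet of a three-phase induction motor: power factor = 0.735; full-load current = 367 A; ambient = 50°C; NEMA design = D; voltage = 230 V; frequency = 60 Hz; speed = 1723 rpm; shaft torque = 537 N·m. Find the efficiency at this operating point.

ω = 2π × 1723/60 = 180.4 rad/s; P_out = τω = 537 × 180.4 = 96875 W
P_in = √3·V_L·I_L·cosφ = 1.732 × 230 × 367 × 0.735 = 107456 W
η = P_out / P_in = 96875 / 107456 = 0.902 = 90.2%

90.2 %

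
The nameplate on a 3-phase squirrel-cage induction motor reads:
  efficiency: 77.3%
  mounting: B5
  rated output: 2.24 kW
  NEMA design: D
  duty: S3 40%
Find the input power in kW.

P_out = 2240 W
P_in = P_out/η = 2240/0.773 = 2898 W = 2.9 kW

2.9 kW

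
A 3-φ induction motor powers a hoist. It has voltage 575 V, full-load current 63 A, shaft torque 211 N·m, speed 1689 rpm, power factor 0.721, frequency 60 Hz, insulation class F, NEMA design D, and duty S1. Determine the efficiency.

82.5 %

ω = 2π × 1689/60 = 176.9 rad/s; P_out = τω = 211 × 176.9 = 37326 W
P_in = √3·V_L·I_L·cosφ = 1.732 × 575 × 63 × 0.721 = 45237 W
η = P_out / P_in = 37326 / 45237 = 0.825 = 82.5%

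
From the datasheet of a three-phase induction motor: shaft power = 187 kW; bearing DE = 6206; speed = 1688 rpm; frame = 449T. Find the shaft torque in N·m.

ω = 2π × 1688/60 = 176.8 rad/s
τ = P/ω = 187000/176.8 = 1060 N·m

1060 N·m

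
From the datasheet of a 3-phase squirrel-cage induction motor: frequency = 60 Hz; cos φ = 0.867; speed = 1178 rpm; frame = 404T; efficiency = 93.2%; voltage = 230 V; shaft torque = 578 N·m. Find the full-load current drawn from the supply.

ω = 2π×1178/60 = 123.4 rad/s; P_out = τω = 578 × 123.4 = 71325 W
P_in = P_out / η = 71325 / 0.932 = 76529 W
I_L = P_in / (√3·V_L·cosφ) = 76529 / (1.732 × 230 × 0.867) = 222 A

222 A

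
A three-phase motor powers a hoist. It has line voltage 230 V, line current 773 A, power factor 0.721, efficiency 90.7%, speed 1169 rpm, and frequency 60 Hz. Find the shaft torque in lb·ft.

P_in = √3·V·I·cosφ = 1.732 × 230 × 773 × 0.721 = 222019 W
P_out = η·P_in = 0.907 × 222019 = 201371 W
n = 1169 rpm
ω = 2π×1169/60 = 122.4 rad/s
τ = P_out/ω = 201371/122.4 = 1645 N·m
In lb·ft: 1645/1.356 = 1210 lb·ft

1210 lb·ft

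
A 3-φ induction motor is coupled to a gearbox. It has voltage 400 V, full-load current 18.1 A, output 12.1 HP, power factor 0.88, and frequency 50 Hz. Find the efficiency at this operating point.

81.8 %

P_out = 12.1 × 746 = 9027 W
P_in = √3·V_L·I_L·cosφ = 1.732 × 400 × 18.1 × 0.88 = 11035 W
η = P_out / P_in = 9027 / 11035 = 0.818 = 81.8%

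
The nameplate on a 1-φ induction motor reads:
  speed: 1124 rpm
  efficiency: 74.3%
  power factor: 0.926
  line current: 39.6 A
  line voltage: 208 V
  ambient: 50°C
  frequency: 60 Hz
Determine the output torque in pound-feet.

35.5 lb·ft

P_in = V·I·cosφ = 208 × 39.6 × 0.926 = 7627 W
P_out = η·P_in = 0.743 × 7627 = 5667 W
n = 1124 rpm
ω = 2π×1124/60 = 117.7 rad/s
τ = P_out/ω = 5667/117.7 = 48.15 N·m
In lb·ft: 48.15/1.356 = 35.5 lb·ft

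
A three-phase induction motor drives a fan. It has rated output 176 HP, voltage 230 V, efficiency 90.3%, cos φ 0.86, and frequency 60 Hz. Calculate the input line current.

P_out = 176 × 746 = 131296 W
P_in = P_out / η = 131296 / 0.903 = 145400 W
I_L = P_in / (√3·V_L·cosφ) = 145400 / (1.732 × 230 × 0.86) = 424 A

424 A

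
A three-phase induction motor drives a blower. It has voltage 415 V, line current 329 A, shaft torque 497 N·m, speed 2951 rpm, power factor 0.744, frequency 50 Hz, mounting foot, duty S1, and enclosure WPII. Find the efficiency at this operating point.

87.3 %

ω = 2π × 2951/60 = 309 rad/s; P_out = τω = 497 × 309 = 153573 W
P_in = √3·V_L·I_L·cosφ = 1.732 × 415 × 329 × 0.744 = 175940 W
η = P_out / P_in = 153573 / 175940 = 0.873 = 87.3%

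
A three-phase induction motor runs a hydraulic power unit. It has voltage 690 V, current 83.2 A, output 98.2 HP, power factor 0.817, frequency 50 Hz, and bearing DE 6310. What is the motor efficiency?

90.2 %

P_out = 98.2 × 746 = 73257 W
P_in = √3·V_L·I_L·cosφ = 1.732 × 690 × 83.2 × 0.817 = 81235 W
η = P_out / P_in = 73257 / 81235 = 0.902 = 90.2%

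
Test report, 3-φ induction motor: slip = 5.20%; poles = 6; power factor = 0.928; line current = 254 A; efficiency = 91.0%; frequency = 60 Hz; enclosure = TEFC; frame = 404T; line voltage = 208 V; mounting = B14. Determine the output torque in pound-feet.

P_in = √3·V·I·cosφ = 1.732 × 208 × 254 × 0.928 = 84917 W
P_out = η·P_in = 0.91 × 84917 = 77274 W
n_s = 120×60/6 = 1200 rpm; n = 1200×(1−0.052) = 1138 rpm
ω = 2π×1138/60 = 119.2 rad/s
τ = P_out/ω = 77274/119.2 = 648.3 N·m
In lb·ft: 648.3/1.356 = 478 lb·ft

478 lb·ft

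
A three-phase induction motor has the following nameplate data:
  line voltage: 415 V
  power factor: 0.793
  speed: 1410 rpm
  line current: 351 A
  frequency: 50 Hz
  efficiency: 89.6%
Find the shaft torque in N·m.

P_in = √3·V·I·cosφ = 1.732 × 415 × 351 × 0.793 = 200067 W
P_out = η·P_in = 0.896 × 200067 = 179260 W
n = 1410 rpm
ω = 2π×1410/60 = 147.7 rad/s
τ = P_out/ω = 179260/147.7 = 1210 N·m

1210 N·m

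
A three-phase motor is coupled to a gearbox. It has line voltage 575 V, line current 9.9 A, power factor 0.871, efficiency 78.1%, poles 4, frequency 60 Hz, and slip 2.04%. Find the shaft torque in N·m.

P_in = √3·V·I·cosφ = 1.732 × 575 × 9.9 × 0.871 = 8588 W
P_out = η·P_in = 0.781 × 8588 = 6707 W
n_s = 120×60/4 = 1800 rpm; n = 1800×(1−0.0204) = 1763 rpm
ω = 2π×1763/60 = 184.6 rad/s
τ = P_out/ω = 6707/184.6 = 36.3 N·m

36.3 N·m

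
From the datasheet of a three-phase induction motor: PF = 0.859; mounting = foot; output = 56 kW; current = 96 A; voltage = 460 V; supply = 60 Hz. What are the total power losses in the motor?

9700 W

P_in = √3·V·I·cosφ = 1.732×460×96×0.859 = 65701 W
P_out = 56000 W
Losses = P_in − P_out = 65701 − 56000 = 9701 W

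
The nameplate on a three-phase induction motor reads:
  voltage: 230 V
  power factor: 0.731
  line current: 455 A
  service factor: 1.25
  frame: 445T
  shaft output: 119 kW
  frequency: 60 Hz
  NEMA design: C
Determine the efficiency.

P_out = 119 kW = 119000 W
P_in = √3·V_L·I_L·cosφ = 1.732 × 230 × 455 × 0.731 = 132497 W
η = P_out / P_in = 119000 / 132497 = 0.898 = 89.8%

89.8 %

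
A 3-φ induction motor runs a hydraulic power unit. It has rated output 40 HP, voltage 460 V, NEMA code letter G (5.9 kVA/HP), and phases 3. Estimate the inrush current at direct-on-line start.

296 A

S_LR = 5.9 × 40 = 236 kVA
I_LR = S_LR/(√3·V_L) = 236000/(1.732×460) = 296 A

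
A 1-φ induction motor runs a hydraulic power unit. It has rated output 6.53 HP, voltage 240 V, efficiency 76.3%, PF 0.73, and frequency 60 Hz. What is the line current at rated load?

36.4 A

P_out = 6.53 × 746 = 4871 W
P_in = P_out / η = 4871 / 0.763 = 6384 W
I = P_in / (V·cosφ) = 6384 / (240 × 0.73) = 36.4 A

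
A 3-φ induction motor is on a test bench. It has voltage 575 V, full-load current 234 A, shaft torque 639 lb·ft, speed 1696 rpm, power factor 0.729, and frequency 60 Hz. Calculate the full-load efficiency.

τ = 639 lb·ft × 1.356 = 866.5 N·m
ω = 2π × 1696/60 = 177.6 rad/s; P_out = τω = 866.5 × 177.6 = 153890 W
P_in = √3·V_L·I_L·cosφ = 1.732 × 575 × 234 × 0.729 = 169887 W
η = P_out / P_in = 153890 / 169887 = 0.906 = 90.6%

90.6 %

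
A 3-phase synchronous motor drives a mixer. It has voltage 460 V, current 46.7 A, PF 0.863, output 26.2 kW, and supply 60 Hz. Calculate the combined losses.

5910 W

P_in = √3·V·I·cosφ = 1.732×460×46.7×0.863 = 32109 W
P_out = 26200 W
Losses = P_in − P_out = 32109 − 26200 = 5909 W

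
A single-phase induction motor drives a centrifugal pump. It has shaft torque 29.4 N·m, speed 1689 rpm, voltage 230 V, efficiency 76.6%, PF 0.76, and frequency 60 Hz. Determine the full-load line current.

38.8 A

ω = 2π×1689/60 = 176.9 rad/s; P_out = τω = 29.4 × 176.9 = 5201 W
P_in = P_out / η = 5201 / 0.766 = 6790 W
I = P_in / (V·cosφ) = 6790 / (230 × 0.76) = 38.8 A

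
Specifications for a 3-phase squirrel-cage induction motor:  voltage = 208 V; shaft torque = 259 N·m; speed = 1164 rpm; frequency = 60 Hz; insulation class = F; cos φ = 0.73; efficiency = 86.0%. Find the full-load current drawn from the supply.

140 A

ω = 2π×1164/60 = 121.9 rad/s; P_out = τω = 259 × 121.9 = 31572 W
P_in = P_out / η = 31572 / 0.860 = 36712 W
I_L = P_in / (√3·V_L·cosφ) = 36712 / (1.732 × 208 × 0.73) = 140 A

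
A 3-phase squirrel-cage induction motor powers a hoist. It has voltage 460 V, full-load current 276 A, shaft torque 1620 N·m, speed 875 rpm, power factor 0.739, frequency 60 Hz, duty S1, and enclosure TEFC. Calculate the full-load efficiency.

ω = 2π × 875/60 = 91.63 rad/s; P_out = τω = 1620 × 91.63 = 148441 W
P_in = √3·V_L·I_L·cosφ = 1.732 × 460 × 276 × 0.739 = 162502 W
η = P_out / P_in = 148441 / 162502 = 0.913 = 91.3%

91.3 %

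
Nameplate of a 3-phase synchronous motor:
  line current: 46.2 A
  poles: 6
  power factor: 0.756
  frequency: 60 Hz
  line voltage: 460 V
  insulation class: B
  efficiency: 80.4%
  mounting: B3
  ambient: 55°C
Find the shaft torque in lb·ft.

131 lb·ft

P_in = √3·V·I·cosφ = 1.732 × 460 × 46.2 × 0.756 = 27827 W
P_out = η·P_in = 0.804 × 27827 = 22373 W
n = n_s = 120×60/6 = 1200 rpm (synchronous)
ω = 2π×1200/60 = 125.7 rad/s
τ = P_out/ω = 22373/125.7 = 178 N·m
In lb·ft: 178/1.356 = 131 lb·ft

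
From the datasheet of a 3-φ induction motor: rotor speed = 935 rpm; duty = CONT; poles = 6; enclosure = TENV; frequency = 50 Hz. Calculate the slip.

6.5 %

n_s = 120f/p = 120×50/6 = 1000 rpm
s = (n_s − n)/n_s = (1000 − 935)/1000 = 0.0650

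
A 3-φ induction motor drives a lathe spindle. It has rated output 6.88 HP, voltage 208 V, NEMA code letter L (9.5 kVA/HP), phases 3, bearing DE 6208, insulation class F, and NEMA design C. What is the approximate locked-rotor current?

S_LR = 9.5 × 6.88 = 65.36 kVA
I_LR = S_LR/(√3·V_L) = 65360/(1.732×208) = 181 A

181 A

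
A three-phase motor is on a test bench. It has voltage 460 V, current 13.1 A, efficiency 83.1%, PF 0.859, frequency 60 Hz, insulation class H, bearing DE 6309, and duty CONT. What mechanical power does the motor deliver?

7.45 kW

P_in = √3·V·I·cosφ = 1.732 × 460 × 13.1 × 0.859 = 8965 W
P_out = η·P_in = 0.831 × 8965 = 7450 W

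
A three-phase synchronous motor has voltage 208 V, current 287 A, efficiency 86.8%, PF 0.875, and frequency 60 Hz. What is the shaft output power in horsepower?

P_in = √3·V·I·cosφ = 1.732 × 208 × 287 × 0.875 = 90469 W
P_out = η·P_in = 0.868 × 90469 = 78527 W
= 78527/746 = 105 HP

105 HP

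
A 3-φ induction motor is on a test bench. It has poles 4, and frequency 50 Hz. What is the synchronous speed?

1500 rpm

n_s = 120f/p = 120×50/4 = 1500 rpm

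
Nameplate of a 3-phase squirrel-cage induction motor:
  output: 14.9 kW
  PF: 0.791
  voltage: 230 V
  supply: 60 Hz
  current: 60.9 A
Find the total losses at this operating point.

4.29 kW

P_in = √3·V·I·cosφ = 1.732×230×60.9×0.791 = 19190 W
P_out = 14900 W
Losses = P_in − P_out = 19190 − 14900 = 4290 W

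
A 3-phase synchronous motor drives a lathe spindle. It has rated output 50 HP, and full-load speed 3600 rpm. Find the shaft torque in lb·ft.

73 lb·ft

P_out = 50 × 746 = 37300 W
ω = 2π × 3600/60 = 377 rad/s
τ = P_out/ω = 37300/377 = 98.94 N·m
In lb·ft: 98.94/1.356 = 73 lb·ft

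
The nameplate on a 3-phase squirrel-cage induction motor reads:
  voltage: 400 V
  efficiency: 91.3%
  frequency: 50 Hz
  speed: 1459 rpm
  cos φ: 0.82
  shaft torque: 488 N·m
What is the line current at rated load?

144 A

ω = 2π×1459/60 = 152.8 rad/s; P_out = τω = 488 × 152.8 = 74566 W
P_in = P_out / η = 74566 / 0.913 = 81671 W
I_L = P_in / (√3·V_L·cosφ) = 81671 / (1.732 × 400 × 0.82) = 144 A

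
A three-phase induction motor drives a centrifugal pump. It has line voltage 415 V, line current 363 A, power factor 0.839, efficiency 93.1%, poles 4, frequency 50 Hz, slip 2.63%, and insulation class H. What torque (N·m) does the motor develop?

P_in = √3·V·I·cosφ = 1.732 × 415 × 363 × 0.839 = 218909 W
P_out = η·P_in = 0.931 × 218909 = 203804 W
n_s = 120×50/4 = 1500 rpm; n = 1500×(1−0.0263) = 1461 rpm
ω = 2π×1461/60 = 153 rad/s
τ = P_out/ω = 203804/153 = 1330 N·m

1330 N·m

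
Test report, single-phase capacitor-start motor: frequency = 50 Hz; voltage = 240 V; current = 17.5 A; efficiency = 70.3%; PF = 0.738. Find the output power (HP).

2.92 HP

P_in = V·I·cosφ = 240 × 17.5 × 0.738 = 3100 W
P_out = η·P_in = 0.703 × 3100 = 2179 W
= 2179/746 = 2.92 HP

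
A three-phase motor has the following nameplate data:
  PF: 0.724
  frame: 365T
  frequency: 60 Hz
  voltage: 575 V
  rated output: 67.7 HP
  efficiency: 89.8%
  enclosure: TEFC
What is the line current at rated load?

78 A

P_out = 67.7 × 746 = 50504 W
P_in = P_out / η = 50504 / 0.898 = 56241 W
I_L = P_in / (√3·V_L·cosφ) = 56241 / (1.732 × 575 × 0.724) = 78 A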